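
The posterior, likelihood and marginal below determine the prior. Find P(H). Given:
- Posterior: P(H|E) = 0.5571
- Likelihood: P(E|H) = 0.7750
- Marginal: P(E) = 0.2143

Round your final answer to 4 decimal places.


From Bayes' theorem: P(H|E) = P(E|H) × P(H) / P(E)

Rearranging for P(H):
P(H) = P(H|E) × P(E) / P(E|H)
     = 0.5571 × 0.2143 / 0.7750
     = 0.11938653 / 0.7750
     = 0.1540


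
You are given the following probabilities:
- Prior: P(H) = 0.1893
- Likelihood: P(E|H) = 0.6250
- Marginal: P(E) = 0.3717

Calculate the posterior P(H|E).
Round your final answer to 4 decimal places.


Using Bayes' theorem:

P(H|E) = P(E|H) × P(H) / P(E)
       = 0.6250 × 0.1893 / 0.3717
       = 0.11831250 / 0.3717
       = 0.3183

The evidence strengthens our belief in H.
Prior: 0.1893 → Posterior: 0.3183


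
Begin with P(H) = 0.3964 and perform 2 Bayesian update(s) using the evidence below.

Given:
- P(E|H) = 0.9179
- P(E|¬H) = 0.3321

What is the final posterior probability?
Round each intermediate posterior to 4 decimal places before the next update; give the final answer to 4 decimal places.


Sequential Bayesian updating:

Initial prior: P(H) = 0.3964

Update 1:
  P(E) = 0.9179 × 0.3964 + 0.3321 × 0.6036 = 0.36385556 + 0.20045556 = 0.56431112
  P(H|E) = 0.36385556 / 0.56431112 = 0.6448

Update 2:
  P(E) = 0.9179 × 0.6448 + 0.3321 × 0.3552 = 0.59186192 + 0.11796192 = 0.70982384
  P(H|E) = 0.59186192 / 0.70982384 = 0.8338

Final posterior: 0.8338


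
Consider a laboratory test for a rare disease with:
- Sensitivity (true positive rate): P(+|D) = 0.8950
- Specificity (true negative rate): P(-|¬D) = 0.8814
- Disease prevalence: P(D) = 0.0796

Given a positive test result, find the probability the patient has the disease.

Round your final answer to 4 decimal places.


Let D = has disease, + = positive test

Given:
- P(D) = 0.0796 (prevalence)
- P(+|D) = 0.8950 (sensitivity)
- P(-|¬D) = 0.8814 (specificity)
- P(+|¬D) = 0.1186 (false positive rate = 1 - specificity)

Step 1: Find P(+)
P(+) = P(+|D)P(D) + P(+|¬D)P(¬D)
     = 0.8950 × 0.0796 + 0.1186 × 0.9204
     = 0.07124200 + 0.10915944
     = 0.18040144

Step 2: Apply Bayes' theorem for P(D|+)
P(D|+) = P(+|D)P(D) / P(+)
       = 0.07124200 / 0.18040144
       = 0.3949


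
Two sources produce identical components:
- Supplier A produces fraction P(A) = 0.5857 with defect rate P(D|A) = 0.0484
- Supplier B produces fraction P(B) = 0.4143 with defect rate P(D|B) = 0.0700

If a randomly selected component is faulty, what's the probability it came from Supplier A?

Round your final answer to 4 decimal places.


Let A = from Supplier A, D = faulty

Given:
- P(A) = 0.5857, P(B) = 0.4143
- P(D|A) = 0.0484, P(D|B) = 0.0700

Step 1: Find P(D)
P(D) = P(D|A)P(A) + P(D|B)P(B)
     = 0.0484 × 0.5857 + 0.0700 × 0.4143
     = 0.02834788 + 0.02900100
     = 0.05734888

Step 2: Apply Bayes' theorem
P(A|D) = P(D|A)P(A) / P(D)
       = 0.02834788 / 0.05734888
       = 0.4943


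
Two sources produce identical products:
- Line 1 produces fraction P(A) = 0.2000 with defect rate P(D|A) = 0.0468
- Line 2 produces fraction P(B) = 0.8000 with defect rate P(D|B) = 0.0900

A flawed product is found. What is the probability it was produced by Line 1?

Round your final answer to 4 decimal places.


Let A = from Line 1, D = flawed

Given:
- P(A) = 0.2000, P(B) = 0.8000
- P(D|A) = 0.0468, P(D|B) = 0.0900

Step 1: Find P(D)
P(D) = P(D|A)P(A) + P(D|B)P(B)
     = 0.0468 × 0.2000 + 0.0900 × 0.8000
     = 0.00936000 + 0.07200000
     = 0.08136000

Step 2: Apply Bayes' theorem
P(A|D) = P(D|A)P(A) / P(D)
       = 0.00936000 / 0.08136000
       = 0.1150


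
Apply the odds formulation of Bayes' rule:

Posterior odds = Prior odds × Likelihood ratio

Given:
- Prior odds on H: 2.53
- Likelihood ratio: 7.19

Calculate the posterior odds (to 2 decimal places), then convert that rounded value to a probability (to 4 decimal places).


Step 1: Calculate posterior odds
Posterior odds = Prior odds × LR
               = 2.53 × 7.19
               = 18.19

Step 2: Convert to probability
P(H|E) = Posterior odds / (1 + Posterior odds)
       = 18.19 / (1 + 18.19)
       = 18.19 / 19.19
       = 0.9479

The evidence increased P(H) from 0.7167 to 0.9479.


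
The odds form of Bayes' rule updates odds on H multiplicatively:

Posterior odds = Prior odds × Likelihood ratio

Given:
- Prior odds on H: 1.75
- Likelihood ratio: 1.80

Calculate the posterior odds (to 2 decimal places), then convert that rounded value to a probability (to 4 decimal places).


Step 1: Calculate posterior odds
Posterior odds = Prior odds × LR
               = 1.75 × 1.80
               = 3.15

Step 2: Convert to probability
P(H|E) = Posterior odds / (1 + Posterior odds)
       = 3.15 / (1 + 3.15)
       = 3.15 / 4.15
       = 0.7590

The evidence increased P(H) from 0.6364 to 0.7590.


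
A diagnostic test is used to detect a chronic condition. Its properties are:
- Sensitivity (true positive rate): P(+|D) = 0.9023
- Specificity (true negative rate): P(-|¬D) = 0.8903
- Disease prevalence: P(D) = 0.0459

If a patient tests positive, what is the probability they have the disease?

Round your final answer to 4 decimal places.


Let D = has disease, + = positive test

Given:
- P(D) = 0.0459 (prevalence)
- P(+|D) = 0.9023 (sensitivity)
- P(-|¬D) = 0.8903 (specificity)
- P(+|¬D) = 0.1097 (false positive rate = 1 - specificity)

Step 1: Find P(+)
P(+) = P(+|D)P(D) + P(+|¬D)P(¬D)
     = 0.9023 × 0.0459 + 0.1097 × 0.9541
     = 0.04141557 + 0.10466477
     = 0.14608034

Step 2: Apply Bayes' theorem for P(D|+)
P(D|+) = P(+|D)P(D) / P(+)
       = 0.04141557 / 0.14608034
       = 0.2835


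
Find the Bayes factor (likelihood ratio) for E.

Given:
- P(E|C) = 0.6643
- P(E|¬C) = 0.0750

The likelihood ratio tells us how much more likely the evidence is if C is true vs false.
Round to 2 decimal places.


Likelihood Ratio (LR) = P(E|C) / P(E|¬C)

LR = 0.6643 / 0.0750
   = 8.86

The evidence is 8.86 times more likely if C is true than if C is false.
Because LR exceeds 1, E is evidence for C.


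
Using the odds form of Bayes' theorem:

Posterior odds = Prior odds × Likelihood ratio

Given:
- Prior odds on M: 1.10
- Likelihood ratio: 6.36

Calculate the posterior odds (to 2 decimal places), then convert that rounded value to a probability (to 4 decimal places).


Step 1: Calculate posterior odds
Posterior odds = Prior odds × LR
               = 1.10 × 6.36
               = 7.00

Step 2: Convert to probability
P(M|E) = Posterior odds / (1 + Posterior odds)
       = 7.00 / (1 + 7.00)
       = 7.00 / 8.00
       = 0.8750

The evidence increased P(M) from 0.5238 to 0.8750.


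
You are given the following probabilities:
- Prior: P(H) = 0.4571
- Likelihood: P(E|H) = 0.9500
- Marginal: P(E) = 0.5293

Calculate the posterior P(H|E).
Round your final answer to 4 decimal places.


Using Bayes' theorem:

P(H|E) = P(E|H) × P(H) / P(E)
       = 0.9500 × 0.4571 / 0.5293
       = 0.43424500 / 0.5293
       = 0.8204

The evidence strengthens our belief in H.
Prior: 0.4571 → Posterior: 0.8204


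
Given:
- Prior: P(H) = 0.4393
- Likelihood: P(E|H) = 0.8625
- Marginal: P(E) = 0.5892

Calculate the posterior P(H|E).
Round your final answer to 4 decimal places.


Using Bayes' theorem:

P(H|E) = P(E|H) × P(H) / P(E)
       = 0.8625 × 0.4393 / 0.5892
       = 0.37889625 / 0.5892
       = 0.6431

The evidence strengthens our belief in H.
Prior: 0.4393 → Posterior: 0.6431


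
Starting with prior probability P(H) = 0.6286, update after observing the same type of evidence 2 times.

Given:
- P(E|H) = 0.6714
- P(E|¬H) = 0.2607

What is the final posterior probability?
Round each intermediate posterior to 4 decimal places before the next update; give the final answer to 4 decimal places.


Sequential Bayesian updating:

Initial prior: P(H) = 0.6286

Update 1:
  P(E) = 0.6714 × 0.6286 + 0.2607 × 0.3714 = 0.42204204 + 0.09682398 = 0.51886602
  P(H|E) = 0.42204204 / 0.51886602 = 0.8134

Update 2:
  P(E) = 0.6714 × 0.8134 + 0.2607 × 0.1866 = 0.54611676 + 0.04864662 = 0.59476338
  P(H|E) = 0.54611676 / 0.59476338 = 0.9182

Final posterior: 0.9182


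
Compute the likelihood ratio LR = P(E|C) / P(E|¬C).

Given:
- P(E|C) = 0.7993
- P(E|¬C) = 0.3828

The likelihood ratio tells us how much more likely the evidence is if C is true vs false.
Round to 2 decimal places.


Likelihood Ratio (LR) = P(E|C) / P(E|¬C)

LR = 0.7993 / 0.3828
   = 2.09

The evidence is 2.09 times more likely if C is true than if C is false.
LR > 1, so observing E raises the odds in favor of C.


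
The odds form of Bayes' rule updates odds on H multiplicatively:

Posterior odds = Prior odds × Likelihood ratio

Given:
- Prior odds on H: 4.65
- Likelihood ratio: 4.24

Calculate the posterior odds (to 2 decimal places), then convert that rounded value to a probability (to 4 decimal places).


Step 1: Calculate posterior odds
Posterior odds = Prior odds × LR
               = 4.65 × 4.24
               = 19.72

Step 2: Convert to probability
P(H|E) = Posterior odds / (1 + Posterior odds)
       = 19.72 / (1 + 19.72)
       = 19.72 / 20.72
       = 0.9517

The evidence increased P(H) from 0.8230 to 0.9517.


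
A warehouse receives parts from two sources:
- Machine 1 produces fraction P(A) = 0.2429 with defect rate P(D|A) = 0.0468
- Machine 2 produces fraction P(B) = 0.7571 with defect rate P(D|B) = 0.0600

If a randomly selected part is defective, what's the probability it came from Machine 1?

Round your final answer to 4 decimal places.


Let A = from Machine 1, D = defective

Given:
- P(A) = 0.2429, P(B) = 0.7571
- P(D|A) = 0.0468, P(D|B) = 0.0600

Step 1: Find P(D)
P(D) = P(D|A)P(A) + P(D|B)P(B)
     = 0.0468 × 0.2429 + 0.0600 × 0.7571
     = 0.01136772 + 0.04542600
     = 0.05679372

Step 2: Apply Bayes' theorem
P(A|D) = P(D|A)P(A) / P(D)
       = 0.01136772 / 0.05679372
       = 0.2002


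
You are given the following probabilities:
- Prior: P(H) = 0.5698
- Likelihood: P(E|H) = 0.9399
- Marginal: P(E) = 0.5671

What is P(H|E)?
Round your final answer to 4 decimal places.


Using Bayes' theorem:

P(H|E) = P(E|H) × P(H) / P(E)
       = 0.9399 × 0.5698 / 0.5671
       = 0.53555502 / 0.5671
       = 0.9444

The evidence strengthens our belief in H.
Prior: 0.5698 → Posterior: 0.9444


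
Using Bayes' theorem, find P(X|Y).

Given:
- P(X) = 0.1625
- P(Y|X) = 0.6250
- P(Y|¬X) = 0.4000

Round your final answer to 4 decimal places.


Bayes' theorem: P(X|Y) = P(Y|X) × P(X) / P(Y)

Step 1: Calculate P(Y) using law of total probability
P(Y) = P(Y|X)P(X) + P(Y|¬X)P(¬X)
     = 0.6250 × 0.1625 + 0.4000 × 0.8375
     = 0.10156250 + 0.33500000
     = 0.43656250

Step 2: Apply Bayes' theorem
P(X|Y) = P(Y|X) × P(X) / P(Y)
       = 0.10156250 / 0.43656250
       = 0.2326


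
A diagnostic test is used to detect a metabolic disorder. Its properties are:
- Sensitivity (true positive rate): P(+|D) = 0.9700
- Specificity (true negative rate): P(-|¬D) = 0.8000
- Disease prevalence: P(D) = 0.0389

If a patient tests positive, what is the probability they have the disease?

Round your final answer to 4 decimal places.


Let D = has disease, + = positive test

Given:
- P(D) = 0.0389 (prevalence)
- P(+|D) = 0.9700 (sensitivity)
- P(-|¬D) = 0.8000 (specificity)
- P(+|¬D) = 0.2000 (false positive rate = 1 - specificity)

Step 1: Find P(+)
P(+) = P(+|D)P(D) + P(+|¬D)P(¬D)
     = 0.9700 × 0.0389 + 0.2000 × 0.9611
     = 0.03773300 + 0.19222000
     = 0.22995300

Step 2: Apply Bayes' theorem for P(D|+)
P(D|+) = P(+|D)P(D) / P(+)
       = 0.03773300 / 0.22995300
       = 0.1641


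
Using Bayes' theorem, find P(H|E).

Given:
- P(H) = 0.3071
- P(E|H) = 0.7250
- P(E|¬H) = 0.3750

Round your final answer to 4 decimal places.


Bayes' theorem: P(H|E) = P(E|H) × P(H) / P(E)

Step 1: Calculate P(E) using law of total probability
P(E) = P(E|H)P(H) + P(E|¬H)P(¬H)
     = 0.7250 × 0.3071 + 0.3750 × 0.6929
     = 0.22264750 + 0.25983750
     = 0.48248500

Step 2: Apply Bayes' theorem
P(H|E) = P(E|H) × P(H) / P(E)
       = 0.22264750 / 0.48248500
       = 0.4615


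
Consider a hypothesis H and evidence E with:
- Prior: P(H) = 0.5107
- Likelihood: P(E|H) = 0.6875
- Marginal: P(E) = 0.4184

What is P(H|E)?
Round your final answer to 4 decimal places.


Using Bayes' theorem:

P(H|E) = P(E|H) × P(H) / P(E)
       = 0.6875 × 0.5107 / 0.4184
       = 0.35110625 / 0.4184
       = 0.8392

The evidence strengthens our belief in H.
Prior: 0.5107 → Posterior: 0.8392


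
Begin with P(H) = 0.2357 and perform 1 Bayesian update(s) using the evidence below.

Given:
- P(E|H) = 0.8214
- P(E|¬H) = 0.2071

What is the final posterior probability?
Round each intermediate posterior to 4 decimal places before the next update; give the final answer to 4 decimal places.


Sequential Bayesian updating:

Initial prior: P(H) = 0.2357

Update 1:
  P(E) = 0.8214 × 0.2357 + 0.2071 × 0.7643 = 0.19360398 + 0.15828653 = 0.35189051
  P(H|E) = 0.19360398 / 0.35189051 = 0.5502

Final posterior: 0.5502


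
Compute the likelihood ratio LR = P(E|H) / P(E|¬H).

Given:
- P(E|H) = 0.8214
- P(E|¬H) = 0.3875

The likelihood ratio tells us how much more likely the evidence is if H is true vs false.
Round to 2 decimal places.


Likelihood Ratio (LR) = P(E|H) / P(E|¬H)

LR = 0.8214 / 0.3875
   = 2.12

The evidence is 2.12 times more likely if H is true than if H is false.
Since LR > 1, the evidence supports H over ¬H.


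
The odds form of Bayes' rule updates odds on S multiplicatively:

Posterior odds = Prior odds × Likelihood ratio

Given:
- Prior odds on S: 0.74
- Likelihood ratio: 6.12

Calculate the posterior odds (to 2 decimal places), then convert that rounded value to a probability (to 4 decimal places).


Step 1: Calculate posterior odds
Posterior odds = Prior odds × LR
               = 0.74 × 6.12
               = 4.53

Step 2: Convert to probability
P(S|E) = Posterior odds / (1 + Posterior odds)
       = 4.53 / (1 + 4.53)
       = 4.53 / 5.53
       = 0.8192

The evidence increased P(S) from 0.4253 to 0.8192.


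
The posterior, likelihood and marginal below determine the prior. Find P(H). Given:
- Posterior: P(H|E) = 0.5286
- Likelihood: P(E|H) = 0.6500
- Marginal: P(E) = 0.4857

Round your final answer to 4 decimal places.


From Bayes' theorem: P(H|E) = P(E|H) × P(H) / P(E)

Rearranging for P(H):
P(H) = P(H|E) × P(E) / P(E|H)
     = 0.5286 × 0.4857 / 0.6500
     = 0.25674102 / 0.6500
     = 0.3950


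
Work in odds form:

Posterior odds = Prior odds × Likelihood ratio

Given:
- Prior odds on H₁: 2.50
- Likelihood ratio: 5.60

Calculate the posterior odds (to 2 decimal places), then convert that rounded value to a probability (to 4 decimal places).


Step 1: Calculate posterior odds
Posterior odds = Prior odds × LR
               = 2.50 × 5.60
               = 14.00

Step 2: Convert to probability
P(H₁|E) = Posterior odds / (1 + Posterior odds)
       = 14.00 / (1 + 14.00)
       = 14.00 / 15.00
       = 0.9333

The evidence increased P(H₁) from 0.7143 to 0.9333.


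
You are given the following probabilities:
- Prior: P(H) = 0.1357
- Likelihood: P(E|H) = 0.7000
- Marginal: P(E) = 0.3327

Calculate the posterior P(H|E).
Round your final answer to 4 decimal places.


Using Bayes' theorem:

P(H|E) = P(E|H) × P(H) / P(E)
       = 0.7000 × 0.1357 / 0.3327
       = 0.09499000 / 0.3327
       = 0.2855

The evidence strengthens our belief in H.
Prior: 0.1357 → Posterior: 0.2855


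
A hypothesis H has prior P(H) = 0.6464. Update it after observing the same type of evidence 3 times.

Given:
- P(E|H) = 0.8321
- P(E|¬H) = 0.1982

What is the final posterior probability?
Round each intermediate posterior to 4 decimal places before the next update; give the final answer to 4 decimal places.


Sequential Bayesian updating:

Initial prior: P(H) = 0.6464

Update 1:
  P(E) = 0.8321 × 0.6464 + 0.1982 × 0.3536 = 0.53786944 + 0.07008352 = 0.60795296
  P(H|E) = 0.53786944 / 0.60795296 = 0.8847

Update 2:
  P(E) = 0.8321 × 0.8847 + 0.1982 × 0.1153 = 0.73615887 + 0.02285246 = 0.75901133
  P(H|E) = 0.73615887 / 0.75901133 = 0.9699

Update 3:
  P(E) = 0.8321 × 0.9699 + 0.1982 × 0.0301 = 0.80705379 + 0.00596582 = 0.81301961
  P(H|E) = 0.80705379 / 0.81301961 = 0.9927

Final posterior: 0.9927


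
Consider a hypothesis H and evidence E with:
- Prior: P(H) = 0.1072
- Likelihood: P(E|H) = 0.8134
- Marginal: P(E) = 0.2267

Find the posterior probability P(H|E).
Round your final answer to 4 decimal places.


Using Bayes' theorem:

P(H|E) = P(E|H) × P(H) / P(E)
       = 0.8134 × 0.1072 / 0.2267
       = 0.08719648 / 0.2267
       = 0.3846

The evidence strengthens our belief in H.
Prior: 0.1072 → Posterior: 0.3846


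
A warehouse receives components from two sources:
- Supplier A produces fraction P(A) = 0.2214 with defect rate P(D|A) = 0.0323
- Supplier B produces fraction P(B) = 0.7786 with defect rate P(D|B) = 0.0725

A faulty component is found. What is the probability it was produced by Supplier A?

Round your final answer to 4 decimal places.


Let A = from Supplier A, D = faulty

Given:
- P(A) = 0.2214, P(B) = 0.7786
- P(D|A) = 0.0323, P(D|B) = 0.0725

Step 1: Find P(D)
P(D) = P(D|A)P(A) + P(D|B)P(B)
     = 0.0323 × 0.2214 + 0.0725 × 0.7786
     = 0.00715122 + 0.05644850
     = 0.06359972

Step 2: Apply Bayes' theorem
P(A|D) = P(D|A)P(A) / P(D)
       = 0.00715122 / 0.06359972
       = 0.1124


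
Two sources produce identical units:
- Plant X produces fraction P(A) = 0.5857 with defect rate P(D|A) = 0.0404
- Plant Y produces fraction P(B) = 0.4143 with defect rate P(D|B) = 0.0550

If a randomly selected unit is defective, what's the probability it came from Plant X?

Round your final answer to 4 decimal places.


Let A = from Plant X, D = defective

Given:
- P(A) = 0.5857, P(B) = 0.4143
- P(D|A) = 0.0404, P(D|B) = 0.0550

Step 1: Find P(D)
P(D) = P(D|A)P(A) + P(D|B)P(B)
     = 0.0404 × 0.5857 + 0.0550 × 0.4143
     = 0.02366228 + 0.02278650
     = 0.04644878

Step 2: Apply Bayes' theorem
P(A|D) = P(D|A)P(A) / P(D)
       = 0.02366228 / 0.04644878
       = 0.5094


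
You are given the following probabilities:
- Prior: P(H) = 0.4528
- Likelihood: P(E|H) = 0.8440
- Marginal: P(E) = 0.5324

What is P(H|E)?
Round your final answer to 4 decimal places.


Using Bayes' theorem:

P(H|E) = P(E|H) × P(H) / P(E)
       = 0.8440 × 0.4528 / 0.5324
       = 0.38216320 / 0.5324
       = 0.7178

The evidence strengthens our belief in H.
Prior: 0.4528 → Posterior: 0.7178


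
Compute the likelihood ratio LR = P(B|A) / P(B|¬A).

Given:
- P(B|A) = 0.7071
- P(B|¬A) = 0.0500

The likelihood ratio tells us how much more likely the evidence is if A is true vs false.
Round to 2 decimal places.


Likelihood Ratio (LR) = P(B|A) / P(B|¬A)

LR = 0.7071 / 0.0500
   = 14.14

The evidence is 14.14 times more likely if A is true than if A is false.
Since LR > 1, the evidence supports A over ¬A.


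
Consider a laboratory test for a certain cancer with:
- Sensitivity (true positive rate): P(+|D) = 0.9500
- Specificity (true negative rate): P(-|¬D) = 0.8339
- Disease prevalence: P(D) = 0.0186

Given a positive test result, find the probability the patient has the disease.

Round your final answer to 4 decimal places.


Let D = has disease, + = positive test

Given:
- P(D) = 0.0186 (prevalence)
- P(+|D) = 0.9500 (sensitivity)
- P(-|¬D) = 0.8339 (specificity)
- P(+|¬D) = 0.1661 (false positive rate = 1 - specificity)

Step 1: Find P(+)
P(+) = P(+|D)P(D) + P(+|¬D)P(¬D)
     = 0.9500 × 0.0186 + 0.1661 × 0.9814
     = 0.01767000 + 0.16301054
     = 0.18068054

Step 2: Apply Bayes' theorem for P(D|+)
P(D|+) = P(+|D)P(D) / P(+)
       = 0.01767000 / 0.18068054
       = 0.0978


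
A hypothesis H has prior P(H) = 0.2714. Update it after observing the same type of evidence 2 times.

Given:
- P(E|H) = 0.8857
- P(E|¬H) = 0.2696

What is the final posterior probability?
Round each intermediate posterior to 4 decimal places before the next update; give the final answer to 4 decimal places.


Sequential Bayesian updating:

Initial prior: P(H) = 0.2714

Update 1:
  P(E) = 0.8857 × 0.2714 + 0.2696 × 0.7286 = 0.24037898 + 0.19643056 = 0.43680954
  P(H|E) = 0.24037898 / 0.43680954 = 0.5503

Update 2:
  P(E) = 0.8857 × 0.5503 + 0.2696 × 0.4497 = 0.48740071 + 0.12123912 = 0.60863983
  P(H|E) = 0.48740071 / 0.60863983 = 0.8008

Final posterior: 0.8008


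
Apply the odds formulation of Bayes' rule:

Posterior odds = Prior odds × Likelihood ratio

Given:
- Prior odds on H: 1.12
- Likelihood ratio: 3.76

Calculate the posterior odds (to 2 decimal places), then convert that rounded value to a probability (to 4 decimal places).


Step 1: Calculate posterior odds
Posterior odds = Prior odds × LR
               = 1.12 × 3.76
               = 4.21

Step 2: Convert to probability
P(H|E) = Posterior odds / (1 + Posterior odds)
       = 4.21 / (1 + 4.21)
       = 4.21 / 5.21
       = 0.8081

The evidence increased P(H) from 0.5283 to 0.8081.


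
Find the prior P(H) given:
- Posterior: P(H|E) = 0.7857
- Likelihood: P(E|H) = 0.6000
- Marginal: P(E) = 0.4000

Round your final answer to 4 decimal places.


From Bayes' theorem: P(H|E) = P(E|H) × P(H) / P(E)

Rearranging for P(H):
P(H) = P(H|E) × P(E) / P(E|H)
     = 0.7857 × 0.4000 / 0.6000
     = 0.31428000 / 0.6000
     = 0.5238


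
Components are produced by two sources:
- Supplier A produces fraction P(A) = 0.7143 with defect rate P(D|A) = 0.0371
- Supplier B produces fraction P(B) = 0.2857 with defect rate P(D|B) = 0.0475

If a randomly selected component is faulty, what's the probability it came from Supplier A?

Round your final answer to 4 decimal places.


Let A = from Supplier A, D = faulty

Given:
- P(A) = 0.7143, P(B) = 0.2857
- P(D|A) = 0.0371, P(D|B) = 0.0475

Step 1: Find P(D)
P(D) = P(D|A)P(A) + P(D|B)P(B)
     = 0.0371 × 0.7143 + 0.0475 × 0.2857
     = 0.02650053 + 0.01357075
     = 0.04007128

Step 2: Apply Bayes' theorem
P(A|D) = P(D|A)P(A) / P(D)
       = 0.02650053 / 0.04007128
       = 0.6613


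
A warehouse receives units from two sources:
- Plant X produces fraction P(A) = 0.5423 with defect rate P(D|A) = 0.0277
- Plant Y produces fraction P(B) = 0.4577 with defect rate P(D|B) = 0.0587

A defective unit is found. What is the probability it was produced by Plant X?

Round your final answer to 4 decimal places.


Let A = from Plant X, D = defective

Given:
- P(A) = 0.5423, P(B) = 0.4577
- P(D|A) = 0.0277, P(D|B) = 0.0587

Step 1: Find P(D)
P(D) = P(D|A)P(A) + P(D|B)P(B)
     = 0.0277 × 0.5423 + 0.0587 × 0.4577
     = 0.01502171 + 0.02686699
     = 0.04188870

Step 2: Apply Bayes' theorem
P(A|D) = P(D|A)P(A) / P(D)
       = 0.01502171 / 0.04188870
       = 0.3586


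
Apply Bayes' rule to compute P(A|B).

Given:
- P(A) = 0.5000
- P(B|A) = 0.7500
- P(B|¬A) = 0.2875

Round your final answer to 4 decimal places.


Bayes' theorem: P(A|B) = P(B|A) × P(A) / P(B)

Step 1: Calculate P(B) using law of total probability
P(B) = P(B|A)P(A) + P(B|¬A)P(¬A)
     = 0.7500 × 0.5000 + 0.2875 × 0.5000
     = 0.37500000 + 0.14375000
     = 0.51875000

Step 2: Apply Bayes' theorem
P(A|B) = P(B|A) × P(A) / P(B)
       = 0.37500000 / 0.51875000
       = 0.7229


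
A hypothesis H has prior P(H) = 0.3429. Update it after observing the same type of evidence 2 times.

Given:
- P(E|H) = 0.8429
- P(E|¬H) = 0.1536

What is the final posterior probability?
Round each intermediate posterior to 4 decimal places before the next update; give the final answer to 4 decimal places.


Sequential Bayesian updating:

Initial prior: P(H) = 0.3429

Update 1:
  P(E) = 0.8429 × 0.3429 + 0.1536 × 0.6571 = 0.28903041 + 0.10093056 = 0.38996097
  P(H|E) = 0.28903041 / 0.38996097 = 0.7412

Update 2:
  P(E) = 0.8429 × 0.7412 + 0.1536 × 0.2588 = 0.62475748 + 0.03975168 = 0.66450916
  P(H|E) = 0.62475748 / 0.66450916 = 0.9402

Final posterior: 0.9402


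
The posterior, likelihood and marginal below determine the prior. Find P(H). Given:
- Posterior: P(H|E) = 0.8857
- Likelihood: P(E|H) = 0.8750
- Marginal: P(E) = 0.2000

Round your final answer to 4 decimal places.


From Bayes' theorem: P(H|E) = P(E|H) × P(H) / P(E)

Rearranging for P(H):
P(H) = P(H|E) × P(E) / P(E|H)
     = 0.8857 × 0.2000 / 0.8750
     = 0.17714000 / 0.8750
     = 0.2024


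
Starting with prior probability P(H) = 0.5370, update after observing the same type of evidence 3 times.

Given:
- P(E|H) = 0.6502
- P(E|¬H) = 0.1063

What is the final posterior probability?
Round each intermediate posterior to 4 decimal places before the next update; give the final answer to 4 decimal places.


Sequential Bayesian updating:

Initial prior: P(H) = 0.5370

Update 1:
  P(E) = 0.6502 × 0.5370 + 0.1063 × 0.4630 = 0.34915740 + 0.04921690 = 0.39837430
  P(H|E) = 0.34915740 / 0.39837430 = 0.8765

Update 2:
  P(E) = 0.6502 × 0.8765 + 0.1063 × 0.1235 = 0.56990030 + 0.01312805 = 0.58302835
  P(H|E) = 0.56990030 / 0.58302835 = 0.9775

Update 3:
  P(E) = 0.6502 × 0.9775 + 0.1063 × 0.0225 = 0.63557050 + 0.00239175 = 0.63796225
  P(H|E) = 0.63557050 / 0.63796225 = 0.9963

Final posterior: 0.9963


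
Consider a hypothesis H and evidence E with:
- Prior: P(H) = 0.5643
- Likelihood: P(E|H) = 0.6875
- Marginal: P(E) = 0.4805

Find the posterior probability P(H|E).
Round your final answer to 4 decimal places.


Using Bayes' theorem:

P(H|E) = P(E|H) × P(H) / P(E)
       = 0.6875 × 0.5643 / 0.4805
       = 0.38795625 / 0.4805
       = 0.8074

The evidence strengthens our belief in H.
Prior: 0.5643 → Posterior: 0.8074


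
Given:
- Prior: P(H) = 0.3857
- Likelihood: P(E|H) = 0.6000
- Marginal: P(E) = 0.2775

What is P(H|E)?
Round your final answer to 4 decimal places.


Using Bayes' theorem:

P(H|E) = P(E|H) × P(H) / P(E)
       = 0.6000 × 0.3857 / 0.2775
       = 0.23142000 / 0.2775
       = 0.8339

The evidence strengthens our belief in H.
Prior: 0.3857 → Posterior: 0.8339


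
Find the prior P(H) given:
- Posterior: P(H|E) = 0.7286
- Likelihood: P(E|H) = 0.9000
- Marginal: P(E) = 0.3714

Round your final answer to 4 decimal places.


From Bayes' theorem: P(H|E) = P(E|H) × P(H) / P(E)

Rearranging for P(H):
P(H) = P(H|E) × P(E) / P(E|H)
     = 0.7286 × 0.3714 / 0.9000
     = 0.27060204 / 0.9000
     = 0.3007


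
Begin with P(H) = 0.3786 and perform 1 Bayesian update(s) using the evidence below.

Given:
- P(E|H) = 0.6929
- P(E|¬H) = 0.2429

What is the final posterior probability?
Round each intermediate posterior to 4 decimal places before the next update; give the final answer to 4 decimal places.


Sequential Bayesian updating:

Initial prior: P(H) = 0.3786

Update 1:
  P(E) = 0.6929 × 0.3786 + 0.2429 × 0.6214 = 0.26233194 + 0.15093806 = 0.41327000
  P(H|E) = 0.26233194 / 0.41327000 = 0.6348

Final posterior: 0.6348


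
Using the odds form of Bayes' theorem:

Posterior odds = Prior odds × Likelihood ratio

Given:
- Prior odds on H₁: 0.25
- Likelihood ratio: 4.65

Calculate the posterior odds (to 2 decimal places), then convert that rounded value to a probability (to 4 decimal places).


Step 1: Calculate posterior odds
Posterior odds = Prior odds × LR
               = 0.25 × 4.65
               = 1.16

Step 2: Convert to probability
P(H₁|E) = Posterior odds / (1 + Posterior odds)
       = 1.16 / (1 + 1.16)
       = 1.16 / 2.16
       = 0.5370

The evidence increased P(H₁) from 0.2000 to 0.5370.


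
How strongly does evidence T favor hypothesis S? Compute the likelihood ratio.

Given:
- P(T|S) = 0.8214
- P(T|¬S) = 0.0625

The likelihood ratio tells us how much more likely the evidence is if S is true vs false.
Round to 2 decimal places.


Likelihood Ratio (LR) = P(T|S) / P(T|¬S)

LR = 0.8214 / 0.0625
   = 13.14

The evidence is 13.14 times more likely if S is true than if S is false.
Since LR > 1, the evidence supports S over ¬S.


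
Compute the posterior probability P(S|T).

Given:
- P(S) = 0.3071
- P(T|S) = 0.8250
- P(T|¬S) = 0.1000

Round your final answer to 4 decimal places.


Bayes' theorem: P(S|T) = P(T|S) × P(S) / P(T)

Step 1: Calculate P(T) using law of total probability
P(T) = P(T|S)P(S) + P(T|¬S)P(¬S)
     = 0.8250 × 0.3071 + 0.1000 × 0.6929
     = 0.25335750 + 0.06929000
     = 0.32264750

Step 2: Apply Bayes' theorem
P(S|T) = P(T|S) × P(S) / P(T)
       = 0.25335750 / 0.32264750
       = 0.7852


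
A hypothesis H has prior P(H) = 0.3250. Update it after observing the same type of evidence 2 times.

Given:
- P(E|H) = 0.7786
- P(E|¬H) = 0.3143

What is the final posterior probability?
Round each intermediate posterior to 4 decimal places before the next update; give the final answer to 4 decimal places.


Sequential Bayesian updating:

Initial prior: P(H) = 0.3250

Update 1:
  P(E) = 0.7786 × 0.3250 + 0.3143 × 0.6750 = 0.25304500 + 0.21215250 = 0.46519750
  P(H|E) = 0.25304500 / 0.46519750 = 0.5440

Update 2:
  P(E) = 0.7786 × 0.5440 + 0.3143 × 0.4560 = 0.42355840 + 0.14332080 = 0.56687920
  P(H|E) = 0.42355840 / 0.56687920 = 0.7472

Final posterior: 0.7472


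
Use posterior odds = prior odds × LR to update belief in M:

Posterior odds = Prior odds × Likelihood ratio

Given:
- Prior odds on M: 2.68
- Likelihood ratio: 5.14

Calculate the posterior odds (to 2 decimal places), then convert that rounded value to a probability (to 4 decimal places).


Step 1: Calculate posterior odds
Posterior odds = Prior odds × LR
               = 2.68 × 5.14
               = 13.78

Step 2: Convert to probability
P(M|E) = Posterior odds / (1 + Posterior odds)
       = 13.78 / (1 + 13.78)
       = 13.78 / 14.78
       = 0.9323

The evidence increased P(M) from 0.7283 to 0.9323.


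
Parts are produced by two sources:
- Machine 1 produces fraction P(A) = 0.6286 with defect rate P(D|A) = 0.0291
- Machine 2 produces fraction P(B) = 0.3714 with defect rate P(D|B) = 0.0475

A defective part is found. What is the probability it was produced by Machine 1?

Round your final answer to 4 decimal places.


Let A = from Machine 1, D = defective

Given:
- P(A) = 0.6286, P(B) = 0.3714
- P(D|A) = 0.0291, P(D|B) = 0.0475

Step 1: Find P(D)
P(D) = P(D|A)P(A) + P(D|B)P(B)
     = 0.0291 × 0.6286 + 0.0475 × 0.3714
     = 0.01829226 + 0.01764150
     = 0.03593376

Step 2: Apply Bayes' theorem
P(A|D) = P(D|A)P(A) / P(D)
       = 0.01829226 / 0.03593376
       = 0.5091


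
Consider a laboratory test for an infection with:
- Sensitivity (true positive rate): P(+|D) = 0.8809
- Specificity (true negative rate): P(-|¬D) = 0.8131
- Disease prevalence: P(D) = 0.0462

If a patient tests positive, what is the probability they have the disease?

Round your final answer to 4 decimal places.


Let D = has disease, + = positive test

Given:
- P(D) = 0.0462 (prevalence)
- P(+|D) = 0.8809 (sensitivity)
- P(-|¬D) = 0.8131 (specificity)
- P(+|¬D) = 0.1869 (false positive rate = 1 - specificity)

Step 1: Find P(+)
P(+) = P(+|D)P(D) + P(+|¬D)P(¬D)
     = 0.8809 × 0.0462 + 0.1869 × 0.9538
     = 0.04069758 + 0.17826522
     = 0.21896280

Step 2: Apply Bayes' theorem for P(D|+)
P(D|+) = P(+|D)P(D) / P(+)
       = 0.04069758 / 0.21896280
       = 0.1859


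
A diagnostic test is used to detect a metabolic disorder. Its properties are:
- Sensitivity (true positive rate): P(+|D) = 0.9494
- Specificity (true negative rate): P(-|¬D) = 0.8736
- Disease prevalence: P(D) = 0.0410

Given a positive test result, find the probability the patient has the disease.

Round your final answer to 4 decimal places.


Let D = has disease, + = positive test

Given:
- P(D) = 0.0410 (prevalence)
- P(+|D) = 0.9494 (sensitivity)
- P(-|¬D) = 0.8736 (specificity)
- P(+|¬D) = 0.1264 (false positive rate = 1 - specificity)

Step 1: Find P(+)
P(+) = P(+|D)P(D) + P(+|¬D)P(¬D)
     = 0.9494 × 0.0410 + 0.1264 × 0.9590
     = 0.03892540 + 0.12121760
     = 0.16014300

Step 2: Apply Bayes' theorem for P(D|+)
P(D|+) = P(+|D)P(D) / P(+)
       = 0.03892540 / 0.16014300
       = 0.2431


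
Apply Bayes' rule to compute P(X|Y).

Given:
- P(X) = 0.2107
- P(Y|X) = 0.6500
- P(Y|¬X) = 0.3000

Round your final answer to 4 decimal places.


Bayes' theorem: P(X|Y) = P(Y|X) × P(X) / P(Y)

Step 1: Calculate P(Y) using law of total probability
P(Y) = P(Y|X)P(X) + P(Y|¬X)P(¬X)
     = 0.6500 × 0.2107 + 0.3000 × 0.7893
     = 0.13695500 + 0.23679000
     = 0.37374500

Step 2: Apply Bayes' theorem
P(X|Y) = P(Y|X) × P(X) / P(Y)
       = 0.13695500 / 0.37374500
       = 0.3664


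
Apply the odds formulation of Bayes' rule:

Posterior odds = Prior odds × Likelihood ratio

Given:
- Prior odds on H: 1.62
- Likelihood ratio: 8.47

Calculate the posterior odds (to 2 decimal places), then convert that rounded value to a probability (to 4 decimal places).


Step 1: Calculate posterior odds
Posterior odds = Prior odds × LR
               = 1.62 × 8.47
               = 13.72

Step 2: Convert to probability
P(H|E) = Posterior odds / (1 + Posterior odds)
       = 13.72 / (1 + 13.72)
       = 13.72 / 14.72
       = 0.9321

The evidence increased P(H) from 0.6183 to 0.9321.


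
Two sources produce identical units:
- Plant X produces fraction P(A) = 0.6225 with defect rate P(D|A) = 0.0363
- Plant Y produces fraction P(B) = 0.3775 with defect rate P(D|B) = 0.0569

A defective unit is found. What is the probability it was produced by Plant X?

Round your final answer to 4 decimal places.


Let A = from Plant X, D = defective

Given:
- P(A) = 0.6225, P(B) = 0.3775
- P(D|A) = 0.0363, P(D|B) = 0.0569

Step 1: Find P(D)
P(D) = P(D|A)P(A) + P(D|B)P(B)
     = 0.0363 × 0.6225 + 0.0569 × 0.3775
     = 0.02259675 + 0.02147975
     = 0.04407650

Step 2: Apply Bayes' theorem
P(A|D) = P(D|A)P(A) / P(D)
       = 0.02259675 / 0.04407650
       = 0.5127


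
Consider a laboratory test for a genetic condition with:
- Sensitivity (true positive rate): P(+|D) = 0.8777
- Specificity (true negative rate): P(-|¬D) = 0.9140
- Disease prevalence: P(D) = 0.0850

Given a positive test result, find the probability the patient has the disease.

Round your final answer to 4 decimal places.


Let D = has disease, + = positive test

Given:
- P(D) = 0.0850 (prevalence)
- P(+|D) = 0.8777 (sensitivity)
- P(-|¬D) = 0.9140 (specificity)
- P(+|¬D) = 0.0860 (false positive rate = 1 - specificity)

Step 1: Find P(+)
P(+) = P(+|D)P(D) + P(+|¬D)P(¬D)
     = 0.8777 × 0.0850 + 0.0860 × 0.9150
     = 0.07460450 + 0.07869000
     = 0.15329450

Step 2: Apply Bayes' theorem for P(D|+)
P(D|+) = P(+|D)P(D) / P(+)
       = 0.07460450 / 0.15329450
       = 0.4867


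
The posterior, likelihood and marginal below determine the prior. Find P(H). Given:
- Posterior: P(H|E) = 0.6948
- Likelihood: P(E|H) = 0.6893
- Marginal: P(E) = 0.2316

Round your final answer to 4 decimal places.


From Bayes' theorem: P(H|E) = P(E|H) × P(H) / P(E)

Rearranging for P(H):
P(H) = P(H|E) × P(E) / P(E|H)
     = 0.6948 × 0.2316 / 0.6893
     = 0.16091568 / 0.6893
     = 0.2334


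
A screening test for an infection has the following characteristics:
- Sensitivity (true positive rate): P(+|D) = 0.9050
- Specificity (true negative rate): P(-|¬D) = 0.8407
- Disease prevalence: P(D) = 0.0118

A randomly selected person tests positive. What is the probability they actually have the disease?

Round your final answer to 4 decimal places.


Let D = has disease, + = positive test

Given:
- P(D) = 0.0118 (prevalence)
- P(+|D) = 0.9050 (sensitivity)
- P(-|¬D) = 0.8407 (specificity)
- P(+|¬D) = 0.1593 (false positive rate = 1 - specificity)

Step 1: Find P(+)
P(+) = P(+|D)P(D) + P(+|¬D)P(¬D)
     = 0.9050 × 0.0118 + 0.1593 × 0.9882
     = 0.01067900 + 0.15742026
     = 0.16809926

Step 2: Apply Bayes' theorem for P(D|+)
P(D|+) = P(+|D)P(D) / P(+)
       = 0.01067900 / 0.16809926
       = 0.0635


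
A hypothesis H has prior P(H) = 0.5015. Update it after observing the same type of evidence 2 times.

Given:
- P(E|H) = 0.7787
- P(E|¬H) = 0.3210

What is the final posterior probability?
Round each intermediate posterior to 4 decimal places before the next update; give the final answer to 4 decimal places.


Sequential Bayesian updating:

Initial prior: P(H) = 0.5015

Update 1:
  P(E) = 0.7787 × 0.5015 + 0.3210 × 0.4985 = 0.39051805 + 0.16001850 = 0.55053655
  P(H|E) = 0.39051805 / 0.55053655 = 0.7093

Update 2:
  P(E) = 0.7787 × 0.7093 + 0.3210 × 0.2907 = 0.55233191 + 0.09331470 = 0.64564661
  P(H|E) = 0.55233191 / 0.64564661 = 0.8555

Final posterior: 0.8555


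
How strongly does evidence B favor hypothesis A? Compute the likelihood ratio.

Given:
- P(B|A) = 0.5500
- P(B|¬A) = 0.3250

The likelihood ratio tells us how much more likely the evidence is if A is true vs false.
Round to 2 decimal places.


Likelihood Ratio (LR) = P(B|A) / P(B|¬A)

LR = 0.5500 / 0.3250
   = 1.69

The evidence is 1.69 times more likely if A is true than if A is false.
Since LR > 1, the evidence supports A over ¬A.


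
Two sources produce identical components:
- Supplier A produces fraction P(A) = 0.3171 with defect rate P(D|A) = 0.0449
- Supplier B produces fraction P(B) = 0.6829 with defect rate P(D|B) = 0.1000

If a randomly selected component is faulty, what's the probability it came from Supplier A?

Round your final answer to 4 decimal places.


Let A = from Supplier A, D = faulty

Given:
- P(A) = 0.3171, P(B) = 0.6829
- P(D|A) = 0.0449, P(D|B) = 0.1000

Step 1: Find P(D)
P(D) = P(D|A)P(A) + P(D|B)P(B)
     = 0.0449 × 0.3171 + 0.1000 × 0.6829
     = 0.01423779 + 0.06829000
     = 0.08252779

Step 2: Apply Bayes' theorem
P(A|D) = P(D|A)P(A) / P(D)
       = 0.01423779 / 0.08252779
       = 0.1725


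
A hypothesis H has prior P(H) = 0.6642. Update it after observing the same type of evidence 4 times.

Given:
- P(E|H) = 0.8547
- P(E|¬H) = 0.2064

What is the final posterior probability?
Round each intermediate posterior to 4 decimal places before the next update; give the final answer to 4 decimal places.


Sequential Bayesian updating:

Initial prior: P(H) = 0.6642

Update 1:
  P(E) = 0.8547 × 0.6642 + 0.2064 × 0.3358 = 0.56769174 + 0.06930912 = 0.63700086
  P(H|E) = 0.56769174 / 0.63700086 = 0.8912

Update 2:
  P(E) = 0.8547 × 0.8912 + 0.2064 × 0.1088 = 0.76170864 + 0.02245632 = 0.78416496
  P(H|E) = 0.76170864 / 0.78416496 = 0.9714

Update 3:
  P(E) = 0.8547 × 0.9714 + 0.2064 × 0.0286 = 0.83025558 + 0.00590304 = 0.83615862
  P(H|E) = 0.83025558 / 0.83615862 = 0.9929

Update 4:
  P(E) = 0.8547 × 0.9929 + 0.2064 × 0.0071 = 0.84863163 + 0.00146544 = 0.85009707
  P(H|E) = 0.84863163 / 0.85009707 = 0.9983

Final posterior: 0.9983


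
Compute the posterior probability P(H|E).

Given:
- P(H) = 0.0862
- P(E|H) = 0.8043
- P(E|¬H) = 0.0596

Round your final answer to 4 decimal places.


Bayes' theorem: P(H|E) = P(E|H) × P(H) / P(E)

Step 1: Calculate P(E) using law of total probability
P(E) = P(E|H)P(H) + P(E|¬H)P(¬H)
     = 0.8043 × 0.0862 + 0.0596 × 0.9138
     = 0.06933066 + 0.05446248
     = 0.12379314

Step 2: Apply Bayes' theorem
P(H|E) = P(E|H) × P(H) / P(E)
       = 0.06933066 / 0.12379314
       = 0.5601


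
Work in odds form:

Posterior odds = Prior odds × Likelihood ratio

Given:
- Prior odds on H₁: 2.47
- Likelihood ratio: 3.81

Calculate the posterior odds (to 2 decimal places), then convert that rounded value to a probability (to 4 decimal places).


Step 1: Calculate posterior odds
Posterior odds = Prior odds × LR
               = 2.47 × 3.81
               = 9.41

Step 2: Convert to probability
P(H₁|E) = Posterior odds / (1 + Posterior odds)
       = 9.41 / (1 + 9.41)
       = 9.41 / 10.41
       = 0.9039

The evidence increased P(H₁) from 0.7118 to 0.9039.


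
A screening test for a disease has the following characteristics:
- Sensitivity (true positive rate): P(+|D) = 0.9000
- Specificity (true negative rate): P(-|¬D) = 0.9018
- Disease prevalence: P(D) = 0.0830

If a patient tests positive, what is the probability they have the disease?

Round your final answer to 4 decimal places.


Let D = has disease, + = positive test

Given:
- P(D) = 0.0830 (prevalence)
- P(+|D) = 0.9000 (sensitivity)
- P(-|¬D) = 0.9018 (specificity)
- P(+|¬D) = 0.0982 (false positive rate = 1 - specificity)

Step 1: Find P(+)
P(+) = P(+|D)P(D) + P(+|¬D)P(¬D)
     = 0.9000 × 0.0830 + 0.0982 × 0.9170
     = 0.07470000 + 0.09004940
     = 0.16474940

Step 2: Apply Bayes' theorem for P(D|+)
P(D|+) = P(+|D)P(D) / P(+)
       = 0.07470000 / 0.16474940
       = 0.4534
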